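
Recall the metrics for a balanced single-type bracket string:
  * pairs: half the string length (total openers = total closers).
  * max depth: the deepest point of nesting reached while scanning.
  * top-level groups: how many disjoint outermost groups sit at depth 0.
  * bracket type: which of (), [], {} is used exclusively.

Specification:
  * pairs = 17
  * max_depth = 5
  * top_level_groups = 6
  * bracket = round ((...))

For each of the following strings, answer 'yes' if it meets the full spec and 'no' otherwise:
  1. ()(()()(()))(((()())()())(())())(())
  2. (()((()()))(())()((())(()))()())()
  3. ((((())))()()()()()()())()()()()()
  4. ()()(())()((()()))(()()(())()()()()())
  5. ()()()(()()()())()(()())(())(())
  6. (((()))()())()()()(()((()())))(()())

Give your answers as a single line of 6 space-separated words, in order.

String 1 '()(()()(()))(((()())()())(())())(())': depth seq [1 0 1 2 1 2 1 2 3 2 1 0 1 2 3 4 3 4 3 2 3 2 3 2 1 2 3 2 1 2 1 0 1 2 1 0]
  -> pairs=18 depth=4 groups=4 -> no
String 2 '(()((()()))(())()((())(()))()())()': depth seq [1 2 1 2 3 4 3 4 3 2 1 2 3 2 1 2 1 2 3 4 3 2 3 4 3 2 1 2 1 2 1 0 1 0]
  -> pairs=17 depth=4 groups=2 -> no
String 3 '((((())))()()()()()()())()()()()()': depth seq [1 2 3 4 5 4 3 2 1 2 1 2 1 2 1 2 1 2 1 2 1 2 1 0 1 0 1 0 1 0 1 0 1 0]
  -> pairs=17 depth=5 groups=6 -> yes
String 4 '()()(())()((()()))(()()(())()()()()())': depth seq [1 0 1 0 1 2 1 0 1 0 1 2 3 2 3 2 1 0 1 2 1 2 1 2 3 2 1 2 1 2 1 2 1 2 1 2 1 0]
  -> pairs=19 depth=3 groups=6 -> no
String 5 '()()()(()()()())()(()())(())(())': depth seq [1 0 1 0 1 0 1 2 1 2 1 2 1 2 1 0 1 0 1 2 1 2 1 0 1 2 1 0 1 2 1 0]
  -> pairs=16 depth=2 groups=8 -> no
String 6 '(((()))()())()()()(()((()())))(()())': depth seq [1 2 3 4 3 2 1 2 1 2 1 0 1 0 1 0 1 0 1 2 1 2 3 4 3 4 3 2 1 0 1 2 1 2 1 0]
  -> pairs=18 depth=4 groups=6 -> no

Answer: no no yes no no no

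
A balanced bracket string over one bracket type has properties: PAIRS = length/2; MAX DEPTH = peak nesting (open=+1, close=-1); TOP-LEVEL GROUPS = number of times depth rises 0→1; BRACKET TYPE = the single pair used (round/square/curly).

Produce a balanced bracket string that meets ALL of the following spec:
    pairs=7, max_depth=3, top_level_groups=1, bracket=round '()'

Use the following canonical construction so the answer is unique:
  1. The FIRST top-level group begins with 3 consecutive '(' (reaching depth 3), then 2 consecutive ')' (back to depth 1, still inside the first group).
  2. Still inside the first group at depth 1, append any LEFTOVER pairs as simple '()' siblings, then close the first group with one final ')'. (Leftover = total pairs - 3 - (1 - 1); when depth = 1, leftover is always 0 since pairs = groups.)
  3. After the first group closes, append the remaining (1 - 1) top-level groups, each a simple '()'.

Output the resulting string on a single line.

Spec: pairs=7 depth=3 groups=1
Leftover pairs = 7 - 3 - (1-1) = 4
First group: deep chain of depth 3 + 4 sibling pairs
Remaining 0 groups: simple '()' each

Answer: ((())()()()())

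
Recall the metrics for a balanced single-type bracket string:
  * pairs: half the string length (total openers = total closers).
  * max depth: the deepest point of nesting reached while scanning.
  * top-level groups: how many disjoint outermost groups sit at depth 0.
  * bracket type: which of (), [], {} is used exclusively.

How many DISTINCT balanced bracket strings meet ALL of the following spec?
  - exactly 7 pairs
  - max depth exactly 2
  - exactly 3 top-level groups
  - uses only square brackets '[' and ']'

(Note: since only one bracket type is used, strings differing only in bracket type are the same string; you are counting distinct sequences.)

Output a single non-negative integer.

Answer: 15

Derivation:
Spec: pairs=7 depth=2 groups=3
Count(depth <= 2) = 15
Count(depth <= 1) = 0
Count(depth == 2) = 15 - 0 = 15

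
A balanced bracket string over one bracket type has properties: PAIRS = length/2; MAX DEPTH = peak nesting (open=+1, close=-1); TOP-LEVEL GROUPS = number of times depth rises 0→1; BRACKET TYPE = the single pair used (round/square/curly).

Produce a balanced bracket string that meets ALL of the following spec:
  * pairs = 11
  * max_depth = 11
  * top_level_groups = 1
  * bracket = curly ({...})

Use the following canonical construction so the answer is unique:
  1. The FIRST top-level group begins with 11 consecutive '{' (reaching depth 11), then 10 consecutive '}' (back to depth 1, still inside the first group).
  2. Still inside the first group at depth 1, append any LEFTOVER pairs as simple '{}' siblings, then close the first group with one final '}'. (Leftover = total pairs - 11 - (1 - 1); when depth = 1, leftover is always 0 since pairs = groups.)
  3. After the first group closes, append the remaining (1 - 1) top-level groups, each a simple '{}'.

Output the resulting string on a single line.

Answer: {{{{{{{{{{{}}}}}}}}}}}

Derivation:
Spec: pairs=11 depth=11 groups=1
Leftover pairs = 11 - 11 - (1-1) = 0
First group: deep chain of depth 11 + 0 sibling pairs
Remaining 0 groups: simple '{}' each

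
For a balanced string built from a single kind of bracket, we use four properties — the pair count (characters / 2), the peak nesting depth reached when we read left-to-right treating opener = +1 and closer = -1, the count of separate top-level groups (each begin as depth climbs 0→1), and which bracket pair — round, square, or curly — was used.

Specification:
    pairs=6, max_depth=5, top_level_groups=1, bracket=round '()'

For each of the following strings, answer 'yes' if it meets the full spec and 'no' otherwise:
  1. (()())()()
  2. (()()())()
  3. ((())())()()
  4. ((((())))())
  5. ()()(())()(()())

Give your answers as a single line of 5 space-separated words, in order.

Answer: no no no yes no

Derivation:
String 1 '(()())()()': depth seq [1 2 1 2 1 0 1 0 1 0]
  -> pairs=5 depth=2 groups=3 -> no
String 2 '(()()())()': depth seq [1 2 1 2 1 2 1 0 1 0]
  -> pairs=5 depth=2 groups=2 -> no
String 3 '((())())()()': depth seq [1 2 3 2 1 2 1 0 1 0 1 0]
  -> pairs=6 depth=3 groups=3 -> no
String 4 '((((())))())': depth seq [1 2 3 4 5 4 3 2 1 2 1 0]
  -> pairs=6 depth=5 groups=1 -> yes
String 5 '()()(())()(()())': depth seq [1 0 1 0 1 2 1 0 1 0 1 2 1 2 1 0]
  -> pairs=8 depth=2 groups=5 -> no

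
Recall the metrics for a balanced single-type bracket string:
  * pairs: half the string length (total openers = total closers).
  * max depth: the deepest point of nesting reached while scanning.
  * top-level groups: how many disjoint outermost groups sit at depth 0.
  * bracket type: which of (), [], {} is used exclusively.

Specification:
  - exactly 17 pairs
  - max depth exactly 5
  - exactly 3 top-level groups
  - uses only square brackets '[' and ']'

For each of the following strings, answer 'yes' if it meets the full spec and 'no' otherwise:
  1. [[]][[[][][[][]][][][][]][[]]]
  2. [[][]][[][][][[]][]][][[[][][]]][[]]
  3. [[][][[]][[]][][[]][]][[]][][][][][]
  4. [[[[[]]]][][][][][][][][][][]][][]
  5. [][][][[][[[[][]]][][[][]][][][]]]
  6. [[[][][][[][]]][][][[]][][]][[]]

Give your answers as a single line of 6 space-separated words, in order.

String 1 '[[]][[[][][[][]][][][][]][[]]]': depth seq [1 2 1 0 1 2 3 2 3 2 3 4 3 4 3 2 3 2 3 2 3 2 3 2 1 2 3 2 1 0]
  -> pairs=15 depth=4 groups=2 -> no
String 2 '[[][]][[][][][[]][]][][[[][][]]][[]]': depth seq [1 2 1 2 1 0 1 2 1 2 1 2 1 2 3 2 1 2 1 0 1 0 1 2 3 2 3 2 3 2 1 0 1 2 1 0]
  -> pairs=18 depth=3 groups=5 -> no
String 3 '[[][][[]][[]][][[]][]][[]][][][][][]': depth seq [1 2 1 2 1 2 3 2 1 2 3 2 1 2 1 2 3 2 1 2 1 0 1 2 1 0 1 0 1 0 1 0 1 0 1 0]
  -> pairs=18 depth=3 groups=7 -> no
String 4 '[[[[[]]]][][][][][][][][][][]][][]': depth seq [1 2 3 4 5 4 3 2 1 2 1 2 1 2 1 2 1 2 1 2 1 2 1 2 1 2 1 2 1 0 1 0 1 0]
  -> pairs=17 depth=5 groups=3 -> yes
String 5 '[][][][[][[[[][]]][][[][]][][][]]]': depth seq [1 0 1 0 1 0 1 2 1 2 3 4 5 4 5 4 3 2 3 2 3 4 3 4 3 2 3 2 3 2 3 2 1 0]
  -> pairs=17 depth=5 groups=4 -> no
String 6 '[[[][][][[][]]][][][[]][][]][[]]': depth seq [1 2 3 2 3 2 3 2 3 4 3 4 3 2 1 2 1 2 1 2 3 2 1 2 1 2 1 0 1 2 1 0]
  -> pairs=16 depth=4 groups=2 -> no

Answer: no no no yes no no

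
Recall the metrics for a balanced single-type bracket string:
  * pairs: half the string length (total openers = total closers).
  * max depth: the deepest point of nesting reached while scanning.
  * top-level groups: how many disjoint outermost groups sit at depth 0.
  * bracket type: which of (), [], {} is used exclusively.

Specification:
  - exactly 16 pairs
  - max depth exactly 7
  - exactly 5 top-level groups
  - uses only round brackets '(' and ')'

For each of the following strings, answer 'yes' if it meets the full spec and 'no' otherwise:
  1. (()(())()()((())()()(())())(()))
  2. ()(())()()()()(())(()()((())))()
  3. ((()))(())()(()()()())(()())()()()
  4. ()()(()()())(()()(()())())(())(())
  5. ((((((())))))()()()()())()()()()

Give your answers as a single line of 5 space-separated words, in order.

Answer: no no no no yes

Derivation:
String 1 '(()(())()()((())()()(())())(()))': depth seq [1 2 1 2 3 2 1 2 1 2 1 2 3 4 3 2 3 2 3 2 3 4 3 2 3 2 1 2 3 2 1 0]
  -> pairs=16 depth=4 groups=1 -> no
String 2 '()(())()()()()(())(()()((())))()': depth seq [1 0 1 2 1 0 1 0 1 0 1 0 1 0 1 2 1 0 1 2 1 2 1 2 3 4 3 2 1 0 1 0]
  -> pairs=16 depth=4 groups=9 -> no
String 3 '((()))(())()(()()()())(()())()()()': depth seq [1 2 3 2 1 0 1 2 1 0 1 0 1 2 1 2 1 2 1 2 1 0 1 2 1 2 1 0 1 0 1 0 1 0]
  -> pairs=17 depth=3 groups=8 -> no
String 4 '()()(()()())(()()(()())())(())(())': depth seq [1 0 1 0 1 2 1 2 1 2 1 0 1 2 1 2 1 2 3 2 3 2 1 2 1 0 1 2 1 0 1 2 1 0]
  -> pairs=17 depth=3 groups=6 -> no
String 5 '((((((())))))()()()()())()()()()': depth seq [1 2 3 4 5 6 7 6 5 4 3 2 1 2 1 2 1 2 1 2 1 2 1 0 1 0 1 0 1 0 1 0]
  -> pairs=16 depth=7 groups=5 -> yes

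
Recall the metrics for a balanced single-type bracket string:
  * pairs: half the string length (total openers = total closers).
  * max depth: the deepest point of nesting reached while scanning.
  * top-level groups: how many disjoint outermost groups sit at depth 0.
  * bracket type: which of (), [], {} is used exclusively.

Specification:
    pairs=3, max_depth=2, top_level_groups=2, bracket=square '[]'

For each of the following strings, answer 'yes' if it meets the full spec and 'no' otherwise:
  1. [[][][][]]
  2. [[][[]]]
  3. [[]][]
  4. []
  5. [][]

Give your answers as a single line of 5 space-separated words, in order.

Answer: no no yes no no

Derivation:
String 1 '[[][][][]]': depth seq [1 2 1 2 1 2 1 2 1 0]
  -> pairs=5 depth=2 groups=1 -> no
String 2 '[[][[]]]': depth seq [1 2 1 2 3 2 1 0]
  -> pairs=4 depth=3 groups=1 -> no
String 3 '[[]][]': depth seq [1 2 1 0 1 0]
  -> pairs=3 depth=2 groups=2 -> yes
String 4 '[]': depth seq [1 0]
  -> pairs=1 depth=1 groups=1 -> no
String 5 '[][]': depth seq [1 0 1 0]
  -> pairs=2 depth=1 groups=2 -> no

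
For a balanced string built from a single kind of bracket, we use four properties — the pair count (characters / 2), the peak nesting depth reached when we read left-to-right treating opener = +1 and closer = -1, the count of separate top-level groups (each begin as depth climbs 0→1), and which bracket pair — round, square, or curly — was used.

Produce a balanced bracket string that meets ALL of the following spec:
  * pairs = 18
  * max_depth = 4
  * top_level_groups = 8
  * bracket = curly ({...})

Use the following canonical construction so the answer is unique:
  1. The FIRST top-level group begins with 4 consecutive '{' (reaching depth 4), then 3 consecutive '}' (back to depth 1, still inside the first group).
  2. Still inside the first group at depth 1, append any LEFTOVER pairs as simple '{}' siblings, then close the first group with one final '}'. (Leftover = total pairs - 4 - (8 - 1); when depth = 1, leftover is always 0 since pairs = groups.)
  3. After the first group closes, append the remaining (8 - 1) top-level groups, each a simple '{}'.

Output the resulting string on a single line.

Answer: {{{{}}}{}{}{}{}{}{}{}}{}{}{}{}{}{}{}

Derivation:
Spec: pairs=18 depth=4 groups=8
Leftover pairs = 18 - 4 - (8-1) = 7
First group: deep chain of depth 4 + 7 sibling pairs
Remaining 7 groups: simple '{}' each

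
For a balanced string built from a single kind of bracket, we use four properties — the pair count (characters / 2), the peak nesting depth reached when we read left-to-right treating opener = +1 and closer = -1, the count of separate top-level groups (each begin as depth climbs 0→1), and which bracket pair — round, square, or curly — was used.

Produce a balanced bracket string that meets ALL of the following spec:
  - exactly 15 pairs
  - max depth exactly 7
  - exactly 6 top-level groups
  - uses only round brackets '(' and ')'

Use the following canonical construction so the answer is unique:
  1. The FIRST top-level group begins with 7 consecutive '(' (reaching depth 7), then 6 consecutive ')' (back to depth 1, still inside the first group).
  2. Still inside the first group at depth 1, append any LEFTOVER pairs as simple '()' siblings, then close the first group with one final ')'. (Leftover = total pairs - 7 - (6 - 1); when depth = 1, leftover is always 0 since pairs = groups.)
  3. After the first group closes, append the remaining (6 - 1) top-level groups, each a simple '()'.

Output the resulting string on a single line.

Spec: pairs=15 depth=7 groups=6
Leftover pairs = 15 - 7 - (6-1) = 3
First group: deep chain of depth 7 + 3 sibling pairs
Remaining 5 groups: simple '()' each

Answer: ((((((())))))()()())()()()()()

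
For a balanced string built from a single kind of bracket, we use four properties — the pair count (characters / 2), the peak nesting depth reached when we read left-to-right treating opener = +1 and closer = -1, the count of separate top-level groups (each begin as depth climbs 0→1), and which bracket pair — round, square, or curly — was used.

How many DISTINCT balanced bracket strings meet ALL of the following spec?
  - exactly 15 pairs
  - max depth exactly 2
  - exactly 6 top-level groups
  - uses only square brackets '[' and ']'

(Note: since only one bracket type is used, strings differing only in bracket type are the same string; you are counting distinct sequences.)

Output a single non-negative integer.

Spec: pairs=15 depth=2 groups=6
Count(depth <= 2) = 2002
Count(depth <= 1) = 0
Count(depth == 2) = 2002 - 0 = 2002

Answer: 2002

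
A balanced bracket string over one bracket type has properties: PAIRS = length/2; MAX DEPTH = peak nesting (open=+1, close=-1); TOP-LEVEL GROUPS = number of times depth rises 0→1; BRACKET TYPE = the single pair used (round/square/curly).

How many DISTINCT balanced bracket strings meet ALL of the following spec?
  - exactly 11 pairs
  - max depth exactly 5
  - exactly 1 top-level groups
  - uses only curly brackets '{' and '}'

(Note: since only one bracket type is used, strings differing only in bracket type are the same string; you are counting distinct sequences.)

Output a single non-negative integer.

Spec: pairs=11 depth=5 groups=1
Count(depth <= 5) = 9842
Count(depth <= 4) = 4181
Count(depth == 5) = 9842 - 4181 = 5661

Answer: 5661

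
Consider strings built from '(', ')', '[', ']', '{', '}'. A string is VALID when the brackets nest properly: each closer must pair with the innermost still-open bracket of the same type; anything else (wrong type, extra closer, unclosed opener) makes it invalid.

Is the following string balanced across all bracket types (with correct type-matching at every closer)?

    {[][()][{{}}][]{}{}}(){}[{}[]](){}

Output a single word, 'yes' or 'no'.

Answer: yes

Derivation:
pos 0: push '{'; stack = {
pos 1: push '['; stack = {[
pos 2: ']' matches '['; pop; stack = {
pos 3: push '['; stack = {[
pos 4: push '('; stack = {[(
pos 5: ')' matches '('; pop; stack = {[
pos 6: ']' matches '['; pop; stack = {
pos 7: push '['; stack = {[
pos 8: push '{'; stack = {[{
pos 9: push '{'; stack = {[{{
pos 10: '}' matches '{'; pop; stack = {[{
pos 11: '}' matches '{'; pop; stack = {[
pos 12: ']' matches '['; pop; stack = {
pos 13: push '['; stack = {[
pos 14: ']' matches '['; pop; stack = {
pos 15: push '{'; stack = {{
pos 16: '}' matches '{'; pop; stack = {
pos 17: push '{'; stack = {{
pos 18: '}' matches '{'; pop; stack = {
pos 19: '}' matches '{'; pop; stack = (empty)
pos 20: push '('; stack = (
pos 21: ')' matches '('; pop; stack = (empty)
pos 22: push '{'; stack = {
pos 23: '}' matches '{'; pop; stack = (empty)
pos 24: push '['; stack = [
pos 25: push '{'; stack = [{
pos 26: '}' matches '{'; pop; stack = [
pos 27: push '['; stack = [[
pos 28: ']' matches '['; pop; stack = [
pos 29: ']' matches '['; pop; stack = (empty)
pos 30: push '('; stack = (
pos 31: ')' matches '('; pop; stack = (empty)
pos 32: push '{'; stack = {
pos 33: '}' matches '{'; pop; stack = (empty)
end: stack empty → VALID
Verdict: properly nested → yes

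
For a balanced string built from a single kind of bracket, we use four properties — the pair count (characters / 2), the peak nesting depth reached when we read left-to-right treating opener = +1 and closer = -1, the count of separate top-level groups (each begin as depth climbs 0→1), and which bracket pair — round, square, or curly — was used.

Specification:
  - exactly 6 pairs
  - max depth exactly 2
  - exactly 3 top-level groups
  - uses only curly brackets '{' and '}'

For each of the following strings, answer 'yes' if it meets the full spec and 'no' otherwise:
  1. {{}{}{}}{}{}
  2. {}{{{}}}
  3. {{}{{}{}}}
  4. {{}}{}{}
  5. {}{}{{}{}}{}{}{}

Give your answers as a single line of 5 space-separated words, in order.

String 1 '{{}{}{}}{}{}': depth seq [1 2 1 2 1 2 1 0 1 0 1 0]
  -> pairs=6 depth=2 groups=3 -> yes
String 2 '{}{{{}}}': depth seq [1 0 1 2 3 2 1 0]
  -> pairs=4 depth=3 groups=2 -> no
String 3 '{{}{{}{}}}': depth seq [1 2 1 2 3 2 3 2 1 0]
  -> pairs=5 depth=3 groups=1 -> no
String 4 '{{}}{}{}': depth seq [1 2 1 0 1 0 1 0]
  -> pairs=4 depth=2 groups=3 -> no
String 5 '{}{}{{}{}}{}{}{}': depth seq [1 0 1 0 1 2 1 2 1 0 1 0 1 0 1 0]
  -> pairs=8 depth=2 groups=6 -> no

Answer: yes no no no no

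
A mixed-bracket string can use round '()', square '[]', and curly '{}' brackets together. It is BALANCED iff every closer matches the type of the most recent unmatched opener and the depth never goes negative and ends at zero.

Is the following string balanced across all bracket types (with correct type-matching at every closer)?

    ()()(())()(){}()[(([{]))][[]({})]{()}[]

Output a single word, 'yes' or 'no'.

pos 0: push '('; stack = (
pos 1: ')' matches '('; pop; stack = (empty)
pos 2: push '('; stack = (
pos 3: ')' matches '('; pop; stack = (empty)
pos 4: push '('; stack = (
pos 5: push '('; stack = ((
pos 6: ')' matches '('; pop; stack = (
pos 7: ')' matches '('; pop; stack = (empty)
pos 8: push '('; stack = (
pos 9: ')' matches '('; pop; stack = (empty)
pos 10: push '('; stack = (
pos 11: ')' matches '('; pop; stack = (empty)
pos 12: push '{'; stack = {
pos 13: '}' matches '{'; pop; stack = (empty)
pos 14: push '('; stack = (
pos 15: ')' matches '('; pop; stack = (empty)
pos 16: push '['; stack = [
pos 17: push '('; stack = [(
pos 18: push '('; stack = [((
pos 19: push '['; stack = [(([
pos 20: push '{'; stack = [(([{
pos 21: saw closer ']' but top of stack is '{' (expected '}') → INVALID
Verdict: type mismatch at position 21: ']' closes '{' → no

Answer: no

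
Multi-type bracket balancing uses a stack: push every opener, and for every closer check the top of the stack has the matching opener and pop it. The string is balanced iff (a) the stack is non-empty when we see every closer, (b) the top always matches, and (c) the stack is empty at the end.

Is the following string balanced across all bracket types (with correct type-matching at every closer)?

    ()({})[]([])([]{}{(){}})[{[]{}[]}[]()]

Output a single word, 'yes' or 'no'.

pos 0: push '('; stack = (
pos 1: ')' matches '('; pop; stack = (empty)
pos 2: push '('; stack = (
pos 3: push '{'; stack = ({
pos 4: '}' matches '{'; pop; stack = (
pos 5: ')' matches '('; pop; stack = (empty)
pos 6: push '['; stack = [
pos 7: ']' matches '['; pop; stack = (empty)
pos 8: push '('; stack = (
pos 9: push '['; stack = ([
pos 10: ']' matches '['; pop; stack = (
pos 11: ')' matches '('; pop; stack = (empty)
pos 12: push '('; stack = (
pos 13: push '['; stack = ([
pos 14: ']' matches '['; pop; stack = (
pos 15: push '{'; stack = ({
pos 16: '}' matches '{'; pop; stack = (
pos 17: push '{'; stack = ({
pos 18: push '('; stack = ({(
pos 19: ')' matches '('; pop; stack = ({
pos 20: push '{'; stack = ({{
pos 21: '}' matches '{'; pop; stack = ({
pos 22: '}' matches '{'; pop; stack = (
pos 23: ')' matches '('; pop; stack = (empty)
pos 24: push '['; stack = [
pos 25: push '{'; stack = [{
pos 26: push '['; stack = [{[
pos 27: ']' matches '['; pop; stack = [{
pos 28: push '{'; stack = [{{
pos 29: '}' matches '{'; pop; stack = [{
pos 30: push '['; stack = [{[
pos 31: ']' matches '['; pop; stack = [{
pos 32: '}' matches '{'; pop; stack = [
pos 33: push '['; stack = [[
pos 34: ']' matches '['; pop; stack = [
pos 35: push '('; stack = [(
pos 36: ')' matches '('; pop; stack = [
pos 37: ']' matches '['; pop; stack = (empty)
end: stack empty → VALID
Verdict: properly nested → yes

Answer: yes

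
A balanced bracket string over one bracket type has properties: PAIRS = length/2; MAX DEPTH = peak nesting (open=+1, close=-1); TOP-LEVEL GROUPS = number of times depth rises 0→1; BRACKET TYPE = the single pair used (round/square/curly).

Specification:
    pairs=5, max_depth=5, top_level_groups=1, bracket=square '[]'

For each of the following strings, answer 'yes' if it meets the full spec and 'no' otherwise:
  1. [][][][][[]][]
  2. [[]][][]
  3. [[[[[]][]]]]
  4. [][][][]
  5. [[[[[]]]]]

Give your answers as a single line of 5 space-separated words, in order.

Answer: no no no no yes

Derivation:
String 1 '[][][][][[]][]': depth seq [1 0 1 0 1 0 1 0 1 2 1 0 1 0]
  -> pairs=7 depth=2 groups=6 -> no
String 2 '[[]][][]': depth seq [1 2 1 0 1 0 1 0]
  -> pairs=4 depth=2 groups=3 -> no
String 3 '[[[[[]][]]]]': depth seq [1 2 3 4 5 4 3 4 3 2 1 0]
  -> pairs=6 depth=5 groups=1 -> no
String 4 '[][][][]': depth seq [1 0 1 0 1 0 1 0]
  -> pairs=4 depth=1 groups=4 -> no
String 5 '[[[[[]]]]]': depth seq [1 2 3 4 5 4 3 2 1 0]
  -> pairs=5 depth=5 groups=1 -> yes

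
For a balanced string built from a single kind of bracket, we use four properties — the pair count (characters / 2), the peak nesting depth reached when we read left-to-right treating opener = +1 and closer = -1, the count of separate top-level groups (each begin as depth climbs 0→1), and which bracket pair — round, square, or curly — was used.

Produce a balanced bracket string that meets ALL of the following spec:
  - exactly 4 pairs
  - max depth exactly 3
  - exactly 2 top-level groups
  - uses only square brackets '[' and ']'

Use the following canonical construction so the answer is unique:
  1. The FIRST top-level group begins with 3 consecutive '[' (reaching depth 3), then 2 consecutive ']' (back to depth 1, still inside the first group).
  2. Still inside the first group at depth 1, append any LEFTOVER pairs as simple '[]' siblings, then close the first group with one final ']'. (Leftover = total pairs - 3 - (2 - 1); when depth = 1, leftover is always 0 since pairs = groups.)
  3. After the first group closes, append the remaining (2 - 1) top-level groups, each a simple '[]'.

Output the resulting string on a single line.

Spec: pairs=4 depth=3 groups=2
Leftover pairs = 4 - 3 - (2-1) = 0
First group: deep chain of depth 3 + 0 sibling pairs
Remaining 1 groups: simple '[]' each

Answer: [[[]]][]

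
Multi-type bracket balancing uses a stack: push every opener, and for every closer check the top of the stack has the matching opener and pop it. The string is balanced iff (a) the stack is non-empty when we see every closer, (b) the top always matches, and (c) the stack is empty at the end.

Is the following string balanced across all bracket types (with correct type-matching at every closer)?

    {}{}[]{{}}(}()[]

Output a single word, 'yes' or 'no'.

Answer: no

Derivation:
pos 0: push '{'; stack = {
pos 1: '}' matches '{'; pop; stack = (empty)
pos 2: push '{'; stack = {
pos 3: '}' matches '{'; pop; stack = (empty)
pos 4: push '['; stack = [
pos 5: ']' matches '['; pop; stack = (empty)
pos 6: push '{'; stack = {
pos 7: push '{'; stack = {{
pos 8: '}' matches '{'; pop; stack = {
pos 9: '}' matches '{'; pop; stack = (empty)
pos 10: push '('; stack = (
pos 11: saw closer '}' but top of stack is '(' (expected ')') → INVALID
Verdict: type mismatch at position 11: '}' closes '(' → no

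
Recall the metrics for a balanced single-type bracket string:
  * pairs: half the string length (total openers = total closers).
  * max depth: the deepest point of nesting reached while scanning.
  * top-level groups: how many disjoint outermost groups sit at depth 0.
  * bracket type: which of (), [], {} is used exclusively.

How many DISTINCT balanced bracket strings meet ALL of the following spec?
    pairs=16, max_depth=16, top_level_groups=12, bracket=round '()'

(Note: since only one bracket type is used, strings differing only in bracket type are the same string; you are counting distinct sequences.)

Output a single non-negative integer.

Spec: pairs=16 depth=16 groups=12
Count(depth <= 16) = 2907
Count(depth <= 15) = 2907
Count(depth == 16) = 2907 - 2907 = 0

Answer: 0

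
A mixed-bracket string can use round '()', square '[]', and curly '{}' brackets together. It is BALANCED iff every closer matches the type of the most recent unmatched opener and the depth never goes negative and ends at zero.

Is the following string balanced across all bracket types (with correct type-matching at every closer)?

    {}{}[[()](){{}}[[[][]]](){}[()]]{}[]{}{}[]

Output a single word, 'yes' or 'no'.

pos 0: push '{'; stack = {
pos 1: '}' matches '{'; pop; stack = (empty)
pos 2: push '{'; stack = {
pos 3: '}' matches '{'; pop; stack = (empty)
pos 4: push '['; stack = [
pos 5: push '['; stack = [[
pos 6: push '('; stack = [[(
pos 7: ')' matches '('; pop; stack = [[
pos 8: ']' matches '['; pop; stack = [
pos 9: push '('; stack = [(
pos 10: ')' matches '('; pop; stack = [
pos 11: push '{'; stack = [{
pos 12: push '{'; stack = [{{
pos 13: '}' matches '{'; pop; stack = [{
pos 14: '}' matches '{'; pop; stack = [
pos 15: push '['; stack = [[
pos 16: push '['; stack = [[[
pos 17: push '['; stack = [[[[
pos 18: ']' matches '['; pop; stack = [[[
pos 19: push '['; stack = [[[[
pos 20: ']' matches '['; pop; stack = [[[
pos 21: ']' matches '['; pop; stack = [[
pos 22: ']' matches '['; pop; stack = [
pos 23: push '('; stack = [(
pos 24: ')' matches '('; pop; stack = [
pos 25: push '{'; stack = [{
pos 26: '}' matches '{'; pop; stack = [
pos 27: push '['; stack = [[
pos 28: push '('; stack = [[(
pos 29: ')' matches '('; pop; stack = [[
pos 30: ']' matches '['; pop; stack = [
pos 31: ']' matches '['; pop; stack = (empty)
pos 32: push '{'; stack = {
pos 33: '}' matches '{'; pop; stack = (empty)
pos 34: push '['; stack = [
pos 35: ']' matches '['; pop; stack = (empty)
pos 36: push '{'; stack = {
pos 37: '}' matches '{'; pop; stack = (empty)
pos 38: push '{'; stack = {
pos 39: '}' matches '{'; pop; stack = (empty)
pos 40: push '['; stack = [
pos 41: ']' matches '['; pop; stack = (empty)
end: stack empty → VALID
Verdict: properly nested → yes

Answer: yes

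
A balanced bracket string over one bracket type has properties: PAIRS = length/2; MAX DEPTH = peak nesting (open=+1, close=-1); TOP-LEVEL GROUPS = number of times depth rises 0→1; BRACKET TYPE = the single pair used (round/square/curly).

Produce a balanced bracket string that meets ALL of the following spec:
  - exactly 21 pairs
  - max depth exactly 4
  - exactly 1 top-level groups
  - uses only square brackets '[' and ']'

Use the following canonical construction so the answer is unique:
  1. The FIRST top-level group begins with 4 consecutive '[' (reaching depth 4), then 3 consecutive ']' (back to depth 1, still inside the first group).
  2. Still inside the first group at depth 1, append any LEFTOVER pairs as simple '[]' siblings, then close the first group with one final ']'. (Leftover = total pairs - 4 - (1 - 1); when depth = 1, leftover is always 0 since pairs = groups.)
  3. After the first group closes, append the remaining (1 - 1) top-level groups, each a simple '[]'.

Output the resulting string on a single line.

Answer: [[[[]]][][][][][][][][][][][][][][][][][]]

Derivation:
Spec: pairs=21 depth=4 groups=1
Leftover pairs = 21 - 4 - (1-1) = 17
First group: deep chain of depth 4 + 17 sibling pairs
Remaining 0 groups: simple '[]' each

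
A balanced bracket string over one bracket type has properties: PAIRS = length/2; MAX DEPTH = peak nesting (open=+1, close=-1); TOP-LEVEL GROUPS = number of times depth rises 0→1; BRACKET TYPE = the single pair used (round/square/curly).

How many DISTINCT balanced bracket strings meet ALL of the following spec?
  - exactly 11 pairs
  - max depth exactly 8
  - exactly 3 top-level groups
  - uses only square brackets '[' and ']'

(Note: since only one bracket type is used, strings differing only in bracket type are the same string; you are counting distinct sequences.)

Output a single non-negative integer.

Answer: 45

Derivation:
Spec: pairs=11 depth=8 groups=3
Count(depth <= 8) = 11931
Count(depth <= 7) = 11886
Count(depth == 8) = 11931 - 11886 = 45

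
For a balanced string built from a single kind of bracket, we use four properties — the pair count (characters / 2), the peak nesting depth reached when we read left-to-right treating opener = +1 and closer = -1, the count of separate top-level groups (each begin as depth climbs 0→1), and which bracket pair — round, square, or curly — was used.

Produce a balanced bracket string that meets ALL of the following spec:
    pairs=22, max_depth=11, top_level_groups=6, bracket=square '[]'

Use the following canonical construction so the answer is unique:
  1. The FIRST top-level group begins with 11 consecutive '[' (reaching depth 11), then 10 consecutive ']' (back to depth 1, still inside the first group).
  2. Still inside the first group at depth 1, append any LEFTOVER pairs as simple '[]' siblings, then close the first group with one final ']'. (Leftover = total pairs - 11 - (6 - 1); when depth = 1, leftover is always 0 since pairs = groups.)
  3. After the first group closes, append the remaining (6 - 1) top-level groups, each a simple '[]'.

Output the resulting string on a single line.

Spec: pairs=22 depth=11 groups=6
Leftover pairs = 22 - 11 - (6-1) = 6
First group: deep chain of depth 11 + 6 sibling pairs
Remaining 5 groups: simple '[]' each

Answer: [[[[[[[[[[[]]]]]]]]]][][][][][][]][][][][][]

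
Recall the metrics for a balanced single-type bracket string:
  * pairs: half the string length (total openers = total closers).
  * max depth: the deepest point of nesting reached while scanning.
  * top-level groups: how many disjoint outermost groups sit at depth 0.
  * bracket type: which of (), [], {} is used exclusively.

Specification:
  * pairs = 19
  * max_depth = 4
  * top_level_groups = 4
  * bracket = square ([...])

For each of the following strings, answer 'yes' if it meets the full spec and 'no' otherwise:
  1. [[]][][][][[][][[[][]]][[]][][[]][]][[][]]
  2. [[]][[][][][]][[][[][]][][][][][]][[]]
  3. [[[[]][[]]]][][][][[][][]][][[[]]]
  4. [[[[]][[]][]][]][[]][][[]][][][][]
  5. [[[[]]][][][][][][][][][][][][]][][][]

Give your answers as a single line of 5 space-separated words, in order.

String 1 '[[]][][][][[][][[[][]]][[]][][[]][]][[][]]': depth seq [1 2 1 0 1 0 1 0 1 0 1 2 1 2 1 2 3 4 3 4 3 2 1 2 3 2 1 2 1 2 3 2 1 2 1 0 1 2 1 2 1 0]
  -> pairs=21 depth=4 groups=6 -> no
String 2 '[[]][[][][][]][[][[][]][][][][][]][[]]': depth seq [1 2 1 0 1 2 1 2 1 2 1 2 1 0 1 2 1 2 3 2 3 2 1 2 1 2 1 2 1 2 1 2 1 0 1 2 1 0]
  -> pairs=19 depth=3 groups=4 -> no
String 3 '[[[[]][[]]]][][][][[][][]][][[[]]]': depth seq [1 2 3 4 3 2 3 4 3 2 1 0 1 0 1 0 1 0 1 2 1 2 1 2 1 0 1 0 1 2 3 2 1 0]
  -> pairs=17 depth=4 groups=7 -> no
String 4 '[[[[]][[]][]][]][[]][][[]][][][][]': depth seq [1 2 3 4 3 2 3 4 3 2 3 2 1 2 1 0 1 2 1 0 1 0 1 2 1 0 1 0 1 0 1 0 1 0]
  -> pairs=17 depth=4 groups=8 -> no
String 5 '[[[[]]][][][][][][][][][][][][]][][][]': depth seq [1 2 3 4 3 2 1 2 1 2 1 2 1 2 1 2 1 2 1 2 1 2 1 2 1 2 1 2 1 2 1 0 1 0 1 0 1 0]
  -> pairs=19 depth=4 groups=4 -> yes

Answer: no no no no yes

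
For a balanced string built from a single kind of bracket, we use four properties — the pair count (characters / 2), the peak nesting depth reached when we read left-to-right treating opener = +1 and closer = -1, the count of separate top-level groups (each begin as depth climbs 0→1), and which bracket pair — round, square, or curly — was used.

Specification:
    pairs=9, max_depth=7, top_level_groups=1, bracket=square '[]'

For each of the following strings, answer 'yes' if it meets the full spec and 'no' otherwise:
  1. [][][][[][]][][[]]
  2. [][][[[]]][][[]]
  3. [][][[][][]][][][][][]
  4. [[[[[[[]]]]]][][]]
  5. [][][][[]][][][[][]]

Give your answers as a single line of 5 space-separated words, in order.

String 1 '[][][][[][]][][[]]': depth seq [1 0 1 0 1 0 1 2 1 2 1 0 1 0 1 2 1 0]
  -> pairs=9 depth=2 groups=6 -> no
String 2 '[][][[[]]][][[]]': depth seq [1 0 1 0 1 2 3 2 1 0 1 0 1 2 1 0]
  -> pairs=8 depth=3 groups=5 -> no
String 3 '[][][[][][]][][][][][]': depth seq [1 0 1 0 1 2 1 2 1 2 1 0 1 0 1 0 1 0 1 0 1 0]
  -> pairs=11 depth=2 groups=8 -> no
String 4 '[[[[[[[]]]]]][][]]': depth seq [1 2 3 4 5 6 7 6 5 4 3 2 1 2 1 2 1 0]
  -> pairs=9 depth=7 groups=1 -> yes
String 5 '[][][][[]][][][[][]]': depth seq [1 0 1 0 1 0 1 2 1 0 1 0 1 0 1 2 1 2 1 0]
  -> pairs=10 depth=2 groups=7 -> no

Answer: no no no yes no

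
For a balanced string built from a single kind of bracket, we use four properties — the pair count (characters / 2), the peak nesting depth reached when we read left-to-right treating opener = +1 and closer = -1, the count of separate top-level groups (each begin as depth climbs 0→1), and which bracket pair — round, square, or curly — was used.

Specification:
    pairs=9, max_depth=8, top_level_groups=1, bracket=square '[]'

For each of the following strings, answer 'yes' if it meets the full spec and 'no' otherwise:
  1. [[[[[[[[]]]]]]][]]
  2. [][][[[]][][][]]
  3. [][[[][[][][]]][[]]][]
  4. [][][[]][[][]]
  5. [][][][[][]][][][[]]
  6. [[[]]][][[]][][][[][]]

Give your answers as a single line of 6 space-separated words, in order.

String 1 '[[[[[[[[]]]]]]][]]': depth seq [1 2 3 4 5 6 7 8 7 6 5 4 3 2 1 2 1 0]
  -> pairs=9 depth=8 groups=1 -> yes
String 2 '[][][[[]][][][]]': depth seq [1 0 1 0 1 2 3 2 1 2 1 2 1 2 1 0]
  -> pairs=8 depth=3 groups=3 -> no
String 3 '[][[[][[][][]]][[]]][]': depth seq [1 0 1 2 3 2 3 4 3 4 3 4 3 2 1 2 3 2 1 0 1 0]
  -> pairs=11 depth=4 groups=3 -> no
String 4 '[][][[]][[][]]': depth seq [1 0 1 0 1 2 1 0 1 2 1 2 1 0]
  -> pairs=7 depth=2 groups=4 -> no
String 5 '[][][][[][]][][][[]]': depth seq [1 0 1 0 1 0 1 2 1 2 1 0 1 0 1 0 1 2 1 0]
  -> pairs=10 depth=2 groups=7 -> no
String 6 '[[[]]][][[]][][][[][]]': depth seq [1 2 3 2 1 0 1 0 1 2 1 0 1 0 1 0 1 2 1 2 1 0]
  -> pairs=11 depth=3 groups=6 -> no

Answer: yes no no no no no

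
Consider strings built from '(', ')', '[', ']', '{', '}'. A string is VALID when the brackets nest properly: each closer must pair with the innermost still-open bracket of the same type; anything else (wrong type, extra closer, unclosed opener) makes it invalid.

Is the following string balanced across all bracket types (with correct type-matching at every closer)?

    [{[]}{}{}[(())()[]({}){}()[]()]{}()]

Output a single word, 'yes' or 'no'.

pos 0: push '['; stack = [
pos 1: push '{'; stack = [{
pos 2: push '['; stack = [{[
pos 3: ']' matches '['; pop; stack = [{
pos 4: '}' matches '{'; pop; stack = [
pos 5: push '{'; stack = [{
pos 6: '}' matches '{'; pop; stack = [
pos 7: push '{'; stack = [{
pos 8: '}' matches '{'; pop; stack = [
pos 9: push '['; stack = [[
pos 10: push '('; stack = [[(
pos 11: push '('; stack = [[((
pos 12: ')' matches '('; pop; stack = [[(
pos 13: ')' matches '('; pop; stack = [[
pos 14: push '('; stack = [[(
pos 15: ')' matches '('; pop; stack = [[
pos 16: push '['; stack = [[[
pos 17: ']' matches '['; pop; stack = [[
pos 18: push '('; stack = [[(
pos 19: push '{'; stack = [[({
pos 20: '}' matches '{'; pop; stack = [[(
pos 21: ')' matches '('; pop; stack = [[
pos 22: push '{'; stack = [[{
pos 23: '}' matches '{'; pop; stack = [[
pos 24: push '('; stack = [[(
pos 25: ')' matches '('; pop; stack = [[
pos 26: push '['; stack = [[[
pos 27: ']' matches '['; pop; stack = [[
pos 28: push '('; stack = [[(
pos 29: ')' matches '('; pop; stack = [[
pos 30: ']' matches '['; pop; stack = [
pos 31: push '{'; stack = [{
pos 32: '}' matches '{'; pop; stack = [
pos 33: push '('; stack = [(
pos 34: ')' matches '('; pop; stack = [
pos 35: ']' matches '['; pop; stack = (empty)
end: stack empty → VALID
Verdict: properly nested → yes

Answer: yes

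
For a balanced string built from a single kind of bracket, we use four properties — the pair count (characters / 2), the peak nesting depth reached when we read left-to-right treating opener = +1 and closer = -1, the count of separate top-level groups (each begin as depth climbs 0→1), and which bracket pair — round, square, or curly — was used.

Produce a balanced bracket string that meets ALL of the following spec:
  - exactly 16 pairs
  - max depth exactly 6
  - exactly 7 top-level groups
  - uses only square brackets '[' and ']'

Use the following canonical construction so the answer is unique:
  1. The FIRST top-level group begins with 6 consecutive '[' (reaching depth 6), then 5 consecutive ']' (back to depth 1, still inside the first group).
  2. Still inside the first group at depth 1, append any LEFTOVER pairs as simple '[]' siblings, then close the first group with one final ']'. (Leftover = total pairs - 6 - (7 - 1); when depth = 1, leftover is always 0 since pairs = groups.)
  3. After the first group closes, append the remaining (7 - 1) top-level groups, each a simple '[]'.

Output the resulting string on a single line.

Spec: pairs=16 depth=6 groups=7
Leftover pairs = 16 - 6 - (7-1) = 4
First group: deep chain of depth 6 + 4 sibling pairs
Remaining 6 groups: simple '[]' each

Answer: [[[[[[]]]]][][][][]][][][][][][]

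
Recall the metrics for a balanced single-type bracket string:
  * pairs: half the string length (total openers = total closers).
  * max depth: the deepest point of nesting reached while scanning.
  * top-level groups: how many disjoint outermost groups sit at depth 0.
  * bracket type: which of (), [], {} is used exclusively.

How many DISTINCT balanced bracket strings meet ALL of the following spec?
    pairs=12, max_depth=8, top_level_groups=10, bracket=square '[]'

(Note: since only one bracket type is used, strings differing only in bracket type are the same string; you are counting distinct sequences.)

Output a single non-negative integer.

Spec: pairs=12 depth=8 groups=10
Count(depth <= 8) = 65
Count(depth <= 7) = 65
Count(depth == 8) = 65 - 65 = 0

Answer: 0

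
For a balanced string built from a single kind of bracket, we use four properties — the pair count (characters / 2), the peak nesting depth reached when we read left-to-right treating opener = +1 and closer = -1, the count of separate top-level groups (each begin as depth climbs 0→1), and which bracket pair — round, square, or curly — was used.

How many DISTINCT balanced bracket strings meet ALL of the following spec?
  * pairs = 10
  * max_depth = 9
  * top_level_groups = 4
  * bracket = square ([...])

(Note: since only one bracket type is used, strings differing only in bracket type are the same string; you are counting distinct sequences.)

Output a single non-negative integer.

Spec: pairs=10 depth=9 groups=4
Count(depth <= 9) = 2002
Count(depth <= 8) = 2002
Count(depth == 9) = 2002 - 2002 = 0

Answer: 0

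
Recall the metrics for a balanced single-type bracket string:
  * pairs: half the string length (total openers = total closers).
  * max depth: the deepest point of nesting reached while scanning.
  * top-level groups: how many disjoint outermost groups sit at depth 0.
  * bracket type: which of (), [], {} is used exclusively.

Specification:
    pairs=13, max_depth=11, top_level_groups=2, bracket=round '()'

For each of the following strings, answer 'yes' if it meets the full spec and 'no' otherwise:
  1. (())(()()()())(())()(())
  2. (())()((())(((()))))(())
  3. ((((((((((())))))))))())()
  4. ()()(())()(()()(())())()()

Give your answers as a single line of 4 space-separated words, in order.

String 1 '(())(()()()())(())()(())': depth seq [1 2 1 0 1 2 1 2 1 2 1 2 1 0 1 2 1 0 1 0 1 2 1 0]
  -> pairs=12 depth=2 groups=5 -> no
String 2 '(())()((())(((()))))(())': depth seq [1 2 1 0 1 0 1 2 3 2 1 2 3 4 5 4 3 2 1 0 1 2 1 0]
  -> pairs=12 depth=5 groups=4 -> no
String 3 '((((((((((())))))))))())()': depth seq [1 2 3 4 5 6 7 8 9 10 11 10 9 8 7 6 5 4 3 2 1 2 1 0 1 0]
  -> pairs=13 depth=11 groups=2 -> yes
String 4 '()()(())()(()()(())())()()': depth seq [1 0 1 0 1 2 1 0 1 0 1 2 1 2 1 2 3 2 1 2 1 0 1 0 1 0]
  -> pairs=13 depth=3 groups=7 -> no

Answer: no no yes no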